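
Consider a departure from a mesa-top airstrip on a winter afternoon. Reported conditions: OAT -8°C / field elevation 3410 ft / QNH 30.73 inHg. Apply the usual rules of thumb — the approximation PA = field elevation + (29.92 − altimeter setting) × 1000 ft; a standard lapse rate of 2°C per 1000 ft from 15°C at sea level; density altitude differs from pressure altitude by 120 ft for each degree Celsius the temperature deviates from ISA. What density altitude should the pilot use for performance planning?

Pressure altitude = 3410 + (29.92 − 30.73) × 1000 = 3410 + (-810) = 2600 ft.
ISA temperature at 2600 ft = 15 − 2 × (2600/1000) = 9.8°C.
ISA deviation = -8 − 9.8 = -17.8°C.
Density altitude = 2600 + 120 × (-17.8) = 464 ft.

464 ft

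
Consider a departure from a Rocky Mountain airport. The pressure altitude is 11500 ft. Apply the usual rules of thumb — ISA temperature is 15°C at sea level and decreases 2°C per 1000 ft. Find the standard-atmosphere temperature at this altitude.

ISA temperature = 15 − 2 × (11500/1000) = 15 − 23 = -8°C.

-8°C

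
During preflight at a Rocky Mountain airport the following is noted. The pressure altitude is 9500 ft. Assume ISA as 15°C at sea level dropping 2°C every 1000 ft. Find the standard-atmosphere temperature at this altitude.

-4°C

ISA temperature = 15 − 2 × (9500/1000) = 15 − 19 = -4°C.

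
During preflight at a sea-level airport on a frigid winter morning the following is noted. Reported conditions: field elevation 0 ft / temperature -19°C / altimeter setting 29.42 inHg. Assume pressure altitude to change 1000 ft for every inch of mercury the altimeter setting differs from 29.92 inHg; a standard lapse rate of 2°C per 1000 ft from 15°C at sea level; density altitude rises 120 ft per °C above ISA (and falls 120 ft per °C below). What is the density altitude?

-3460 ft

Pressure altitude = 0 + (29.92 − 29.42) × 1000 = 0 + (+500) = 500 ft.
ISA temperature at 500 ft = 15 − 2 × (500/1000) = 14°C.
ISA deviation = -19 − 14 = -33°C.
Density altitude = 500 + 120 × (-33) = -3460 ft.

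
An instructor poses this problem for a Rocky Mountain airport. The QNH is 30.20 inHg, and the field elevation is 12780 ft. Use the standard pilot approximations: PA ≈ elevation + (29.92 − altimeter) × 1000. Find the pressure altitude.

12500 ft

Pressure correction = (29.92 − 30.20) × 1000 = -280 ft.
Pressure altitude = 12780 + (-280) = 12500 ft.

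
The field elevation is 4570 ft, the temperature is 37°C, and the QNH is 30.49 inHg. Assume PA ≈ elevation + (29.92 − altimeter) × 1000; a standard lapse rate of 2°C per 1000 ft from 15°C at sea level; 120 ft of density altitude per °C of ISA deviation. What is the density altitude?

7600 ft

Pressure altitude = 4570 + (29.92 − 30.49) × 1000 = 4570 + (-570) = 4000 ft.
ISA temperature at 4000 ft = 15 − 2 × (4000/1000) = 7°C.
ISA deviation = 37 − 7 = +30°C.
Density altitude = 4000 + 120 × (30) = 7600 ft.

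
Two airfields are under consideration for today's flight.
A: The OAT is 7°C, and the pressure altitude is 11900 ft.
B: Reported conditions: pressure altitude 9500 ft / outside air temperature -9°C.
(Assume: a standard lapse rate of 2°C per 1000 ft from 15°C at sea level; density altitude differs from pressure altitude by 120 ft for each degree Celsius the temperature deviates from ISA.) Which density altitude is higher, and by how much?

A by 4896 ft

A: ISA temp = -8.8°C, deviation +15.8°C, DA = 11900 + 120 × 15.8 = 13796 ft.
B: ISA temp = -4°C, deviation -5°C, DA = 9500 + 120 × (-5) = 8900 ft.
A is higher by 13796 − 8900 = 4896 ft.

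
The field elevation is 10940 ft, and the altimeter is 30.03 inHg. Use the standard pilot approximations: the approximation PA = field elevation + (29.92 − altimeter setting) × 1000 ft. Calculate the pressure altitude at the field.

Pressure correction = (29.92 − 30.03) × 1000 = -110 ft.
Pressure altitude = 10940 + (-110) = 10830 ft.

10830 ft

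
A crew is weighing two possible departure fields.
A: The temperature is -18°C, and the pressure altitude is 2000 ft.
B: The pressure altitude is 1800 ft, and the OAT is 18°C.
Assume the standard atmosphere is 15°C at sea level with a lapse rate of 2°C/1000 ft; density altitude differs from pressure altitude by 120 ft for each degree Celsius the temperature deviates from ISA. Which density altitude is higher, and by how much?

B by 4072 ft

A: ISA temp = 11°C, deviation -29°C, DA = 2000 + 120 × (-29) = -1480 ft.
B: ISA temp = 11.4°C, deviation +6.6°C, DA = 1800 + 120 × 6.6 = 2592 ft.
B is higher by 2592 − (-1480) = 4072 ft.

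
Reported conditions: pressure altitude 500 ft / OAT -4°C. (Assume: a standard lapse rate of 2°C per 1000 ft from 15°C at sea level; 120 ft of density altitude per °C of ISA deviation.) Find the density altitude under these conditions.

-1660 ft

ISA temperature at 500 ft = 15 − 2 × (500/1000) = 14°C.
ISA deviation = -4 − 14 = -18°C.
Density altitude = 500 + 120 × (-18) = 500 + (-2160) = -1660 ft.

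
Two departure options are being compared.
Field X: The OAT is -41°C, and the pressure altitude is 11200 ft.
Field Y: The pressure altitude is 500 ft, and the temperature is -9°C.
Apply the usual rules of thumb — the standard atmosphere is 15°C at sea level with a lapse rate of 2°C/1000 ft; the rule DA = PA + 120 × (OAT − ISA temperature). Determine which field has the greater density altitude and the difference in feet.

Field X by 9428 ft

Field X: ISA temp = -7.4°C, deviation -33.6°C, DA = 11200 + 120 × (-33.6) = 7168 ft.
Field Y: ISA temp = 14°C, deviation -23°C, DA = 500 + 120 × (-23) = -2260 ft.
Field X is higher by 7168 − (-2260) = 9428 ft.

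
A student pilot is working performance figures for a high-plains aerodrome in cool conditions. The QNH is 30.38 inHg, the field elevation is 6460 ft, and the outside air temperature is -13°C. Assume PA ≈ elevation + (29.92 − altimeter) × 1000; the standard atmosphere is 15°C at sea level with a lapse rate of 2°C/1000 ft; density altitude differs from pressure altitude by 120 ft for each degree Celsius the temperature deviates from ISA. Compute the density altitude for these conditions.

4080 ft

Pressure altitude = 6460 + (29.92 − 30.38) × 1000 = 6460 + (-460) = 6000 ft.
ISA temperature at 6000 ft = 15 − 2 × (6000/1000) = 3°C.
ISA deviation = -13 − 3 = -16°C.
Density altitude = 6000 + 120 × (-16) = 4080 ft.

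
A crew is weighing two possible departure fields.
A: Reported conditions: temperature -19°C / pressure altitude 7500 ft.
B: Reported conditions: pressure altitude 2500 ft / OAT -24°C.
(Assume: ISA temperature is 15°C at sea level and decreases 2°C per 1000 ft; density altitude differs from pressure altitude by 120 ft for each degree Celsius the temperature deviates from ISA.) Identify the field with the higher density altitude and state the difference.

A: ISA temp = 0°C, deviation -19°C, DA = 7500 + 120 × (-19) = 5220 ft.
B: ISA temp = 10°C, deviation -34°C, DA = 2500 + 120 × (-34) = -1580 ft.
A is higher by 5220 − (-1580) = 6800 ft.

A by 6800 ft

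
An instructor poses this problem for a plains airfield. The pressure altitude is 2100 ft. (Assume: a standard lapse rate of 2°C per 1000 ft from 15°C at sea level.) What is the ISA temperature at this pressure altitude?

10.8°C

ISA temperature = 15 − 2 × (2100/1000) = 15 − 4.2 = 10.8°C.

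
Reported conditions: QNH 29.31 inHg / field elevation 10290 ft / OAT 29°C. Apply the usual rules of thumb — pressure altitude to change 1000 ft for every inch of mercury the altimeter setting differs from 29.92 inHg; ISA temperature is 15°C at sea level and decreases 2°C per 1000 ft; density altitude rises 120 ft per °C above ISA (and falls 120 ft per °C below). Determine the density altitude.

15196 ft

Pressure altitude = 10290 + (29.92 − 29.31) × 1000 = 10290 + (+610) = 10900 ft.
ISA temperature at 10900 ft = 15 − 2 × (10900/1000) = -6.8°C.
ISA deviation = 29 − (-6.8) = +35.8°C.
Density altitude = 10900 + 120 × (35.8) = 15196 ft.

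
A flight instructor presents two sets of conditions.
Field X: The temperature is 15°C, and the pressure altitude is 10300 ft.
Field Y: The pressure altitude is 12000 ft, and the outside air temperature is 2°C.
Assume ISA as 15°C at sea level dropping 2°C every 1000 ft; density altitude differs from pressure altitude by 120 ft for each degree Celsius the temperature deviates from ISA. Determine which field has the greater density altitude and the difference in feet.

Field X: ISA temp = -5.6°C, deviation +20.6°C, DA = 10300 + 120 × 20.6 = 12772 ft.
Field Y: ISA temp = -9°C, deviation +11°C, DA = 12000 + 120 × 11 = 13320 ft.
Field Y is higher by 13320 − 12772 = 548 ft.

Field Y by 548 ft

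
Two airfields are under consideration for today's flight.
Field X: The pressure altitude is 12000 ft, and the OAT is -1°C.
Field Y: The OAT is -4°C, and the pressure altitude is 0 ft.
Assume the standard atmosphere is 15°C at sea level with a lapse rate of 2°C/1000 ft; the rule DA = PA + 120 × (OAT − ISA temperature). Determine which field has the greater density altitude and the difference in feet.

Field X: ISA temp = -9°C, deviation +8°C, DA = 12000 + 120 × 8 = 12960 ft.
Field Y: ISA temp = 15°C, deviation -19°C, DA = 0 + 120 × (-19) = -2280 ft.
Field X is higher by 12960 − (-2280) = 15240 ft.

Field X by 15240 ft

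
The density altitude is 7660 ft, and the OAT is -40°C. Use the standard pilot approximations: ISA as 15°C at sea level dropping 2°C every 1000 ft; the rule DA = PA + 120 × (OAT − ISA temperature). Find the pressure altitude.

11500 ft

DA = PA + 120 × (OAT − (15 − 2·PA/1000)) = PA + 120·OAT − 1800 + 0.24·PA = 1.24·PA + 120·OAT − 1800.
So 1.24·PA = 7660 − 120 × (-40) + 1800 = 14260.
PA = 14260 / 1.24 = 11500 ft.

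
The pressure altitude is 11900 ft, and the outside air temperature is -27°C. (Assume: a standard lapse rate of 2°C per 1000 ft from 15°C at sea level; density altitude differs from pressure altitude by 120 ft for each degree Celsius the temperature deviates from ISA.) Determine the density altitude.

9716 ft

ISA temperature at 11900 ft = 15 − 2 × (11900/1000) = -8.8°C.
ISA deviation = -27 − (-8.8) = -18.2°C.
Density altitude = 11900 + 120 × (-18.2) = 11900 + (-2184) = 9716 ft.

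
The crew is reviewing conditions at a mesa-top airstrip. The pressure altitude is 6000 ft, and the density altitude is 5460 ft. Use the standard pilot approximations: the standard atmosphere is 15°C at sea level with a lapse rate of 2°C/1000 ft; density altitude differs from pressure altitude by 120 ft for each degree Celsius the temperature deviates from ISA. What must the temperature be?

Density altitude − pressure altitude = 5460 − 6000 = -540 ft.
At 120 ft/°C that is an ISA deviation of -540/120 = -4.5°C.
ISA temperature at 6000 ft = 15 − 2 × (6000/1000) = 3°C.
OAT = ISA + deviation = 3 + (-4.5) = -1.5°C.

-1.5°C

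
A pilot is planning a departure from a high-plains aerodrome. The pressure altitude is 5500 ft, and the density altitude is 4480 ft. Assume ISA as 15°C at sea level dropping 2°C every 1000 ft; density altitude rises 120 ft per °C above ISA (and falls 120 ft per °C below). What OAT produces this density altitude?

Density altitude − pressure altitude = 4480 − 5500 = -1020 ft.
At 120 ft/°C that is an ISA deviation of -1020/120 = -8.5°C.
ISA temperature at 5500 ft = 15 − 2 × (5500/1000) = 4°C.
OAT = ISA + deviation = 4 + (-8.5) = -4.5°C.

-4.5°C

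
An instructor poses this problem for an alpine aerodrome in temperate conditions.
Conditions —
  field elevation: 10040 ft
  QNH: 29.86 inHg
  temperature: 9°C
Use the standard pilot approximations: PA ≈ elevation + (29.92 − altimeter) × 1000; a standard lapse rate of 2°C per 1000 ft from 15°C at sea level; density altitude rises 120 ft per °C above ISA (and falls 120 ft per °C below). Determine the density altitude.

Pressure altitude = 10040 + (29.92 − 29.86) × 1000 = 10040 + (+60) = 10100 ft.
ISA temperature at 10100 ft = 15 − 2 × (10100/1000) = -5.2°C.
ISA deviation = 9 − (-5.2) = +14.2°C.
Density altitude = 10100 + 120 × (14.2) = 11804 ft.

11804 ft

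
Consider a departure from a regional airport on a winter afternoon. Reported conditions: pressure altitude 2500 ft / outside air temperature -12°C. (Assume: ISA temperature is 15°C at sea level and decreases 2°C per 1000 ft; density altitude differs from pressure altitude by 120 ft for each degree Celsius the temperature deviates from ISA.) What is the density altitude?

ISA temperature at 2500 ft = 15 − 2 × (2500/1000) = 10°C.
ISA deviation = -12 − 10 = -22°C.
Density altitude = 2500 + 120 × (-22) = 2500 + (-2640) = -140 ft.

-140 ft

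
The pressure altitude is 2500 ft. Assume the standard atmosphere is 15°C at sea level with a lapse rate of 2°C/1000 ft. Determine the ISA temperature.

10°C

ISA temperature = 15 − 2 × (2500/1000) = 15 − 5 = 10°C.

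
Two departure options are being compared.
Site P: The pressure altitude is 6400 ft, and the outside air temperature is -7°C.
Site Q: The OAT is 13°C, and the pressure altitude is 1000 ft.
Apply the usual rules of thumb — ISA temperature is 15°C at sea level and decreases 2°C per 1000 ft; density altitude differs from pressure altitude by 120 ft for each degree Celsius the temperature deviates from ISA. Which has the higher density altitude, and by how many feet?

Site P: ISA temp = 2.2°C, deviation -9.2°C, DA = 6400 + 120 × (-9.2) = 5296 ft.
Site Q: ISA temp = 13°C, deviation 0°C, DA = 1000 + 120 × 0 = 1000 ft.
Site P is higher by 5296 − 1000 = 4296 ft.

Site P by 4296 ft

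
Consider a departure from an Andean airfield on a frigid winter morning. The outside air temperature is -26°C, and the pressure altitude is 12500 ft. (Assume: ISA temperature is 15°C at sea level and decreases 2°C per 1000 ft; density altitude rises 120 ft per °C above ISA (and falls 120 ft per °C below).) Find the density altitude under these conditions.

10580 ft

ISA temperature at 12500 ft = 15 − 2 × (12500/1000) = -10°C.
ISA deviation = -26 − (-10) = -16°C.
Density altitude = 12500 + 120 × (-16) = 12500 + (-1920) = 10580 ft.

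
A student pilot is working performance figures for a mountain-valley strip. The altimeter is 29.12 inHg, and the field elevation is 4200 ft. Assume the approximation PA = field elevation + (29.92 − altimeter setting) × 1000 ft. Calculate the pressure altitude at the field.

5000 ft

Pressure correction = (29.92 − 29.12) × 1000 = +800 ft.
Pressure altitude = 4200 + (+800) = 5000 ft.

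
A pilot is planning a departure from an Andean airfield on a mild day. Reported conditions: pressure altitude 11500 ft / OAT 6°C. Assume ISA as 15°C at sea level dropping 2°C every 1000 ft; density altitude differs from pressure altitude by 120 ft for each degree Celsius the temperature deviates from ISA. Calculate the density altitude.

ISA temperature at 11500 ft = 15 − 2 × (11500/1000) = -8°C.
ISA deviation = 6 − (-8) = +14°C.
Density altitude = 11500 + 120 × (14) = 11500 + (+1680) = 13180 ft.

13180 ft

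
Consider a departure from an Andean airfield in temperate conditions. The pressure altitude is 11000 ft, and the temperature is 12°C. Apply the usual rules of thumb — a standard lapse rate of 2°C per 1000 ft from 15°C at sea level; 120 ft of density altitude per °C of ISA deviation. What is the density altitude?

ISA temperature at 11000 ft = 15 − 2 × (11000/1000) = -7°C.
ISA deviation = 12 − (-7) = +19°C.
Density altitude = 11000 + 120 × (19) = 11000 + (+2280) = 13280 ft.

13280 ft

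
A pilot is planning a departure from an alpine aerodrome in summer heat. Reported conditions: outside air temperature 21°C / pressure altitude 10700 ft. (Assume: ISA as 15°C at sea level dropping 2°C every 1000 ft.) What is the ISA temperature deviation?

ISA temperature at 10700 ft = 15 − 2 × (10700/1000) = -6.4°C.
Deviation = OAT − ISA = 21 − (-6.4) = +27.4°C.

ISA+27.4°C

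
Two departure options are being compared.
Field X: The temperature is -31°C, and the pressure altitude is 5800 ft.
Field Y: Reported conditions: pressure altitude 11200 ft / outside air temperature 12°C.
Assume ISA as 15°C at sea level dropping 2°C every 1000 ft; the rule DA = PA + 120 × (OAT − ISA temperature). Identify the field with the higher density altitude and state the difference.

Field Y by 11856 ft

Field X: ISA temp = 3.4°C, deviation -34.4°C, DA = 5800 + 120 × (-34.4) = 1672 ft.
Field Y: ISA temp = -7.4°C, deviation +19.4°C, DA = 11200 + 120 × 19.4 = 13528 ft.
Field Y is higher by 13528 − 1672 = 11856 ft.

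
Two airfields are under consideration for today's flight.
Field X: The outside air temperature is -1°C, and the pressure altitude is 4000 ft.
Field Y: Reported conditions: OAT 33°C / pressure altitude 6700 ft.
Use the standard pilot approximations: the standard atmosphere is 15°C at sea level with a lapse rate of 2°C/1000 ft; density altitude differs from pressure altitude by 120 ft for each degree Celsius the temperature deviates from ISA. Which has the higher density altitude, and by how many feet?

Field X: ISA temp = 7°C, deviation -8°C, DA = 4000 + 120 × (-8) = 3040 ft.
Field Y: ISA temp = 1.6°C, deviation +31.4°C, DA = 6700 + 120 × 31.4 = 10468 ft.
Field Y is higher by 10468 − 3040 = 7428 ft.

Field Y by 7428 ft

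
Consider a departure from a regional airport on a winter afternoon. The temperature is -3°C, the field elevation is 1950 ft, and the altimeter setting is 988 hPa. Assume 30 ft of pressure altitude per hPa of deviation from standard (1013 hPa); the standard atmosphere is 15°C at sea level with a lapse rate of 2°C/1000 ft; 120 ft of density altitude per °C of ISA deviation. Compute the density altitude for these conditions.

Pressure altitude = 1950 + (1013 − 988) × 30 = 1950 + (+750) = 2700 ft.
ISA temperature at 2700 ft = 15 − 2 × (2700/1000) = 9.6°C.
ISA deviation = -3 − 9.6 = -12.6°C.
Density altitude = 2700 + 120 × (-12.6) = 1188 ft.

1188 ft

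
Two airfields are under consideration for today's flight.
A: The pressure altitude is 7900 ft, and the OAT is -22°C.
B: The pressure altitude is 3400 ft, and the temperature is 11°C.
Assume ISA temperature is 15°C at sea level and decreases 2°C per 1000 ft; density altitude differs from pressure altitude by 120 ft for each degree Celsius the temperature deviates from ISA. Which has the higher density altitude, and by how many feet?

A: ISA temp = -0.8°C, deviation -21.2°C, DA = 7900 + 120 × (-21.2) = 5356 ft.
B: ISA temp = 8.2°C, deviation +2.8°C, DA = 3400 + 120 × 2.8 = 3736 ft.
A is higher by 5356 − 3736 = 1620 ft.

A by 1620 ft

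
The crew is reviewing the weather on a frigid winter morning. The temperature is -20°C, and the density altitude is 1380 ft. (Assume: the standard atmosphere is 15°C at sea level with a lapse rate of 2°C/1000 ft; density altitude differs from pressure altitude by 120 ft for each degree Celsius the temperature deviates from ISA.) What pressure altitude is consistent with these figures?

DA = PA + 120 × (OAT − (15 − 2·PA/1000)) = PA + 120·OAT − 1800 + 0.24·PA = 1.24·PA + 120·OAT − 1800.
So 1.24·PA = 1380 − 120 × (-20) + 1800 = 5580.
PA = 5580 / 1.24 = 4500 ft.

4500 ft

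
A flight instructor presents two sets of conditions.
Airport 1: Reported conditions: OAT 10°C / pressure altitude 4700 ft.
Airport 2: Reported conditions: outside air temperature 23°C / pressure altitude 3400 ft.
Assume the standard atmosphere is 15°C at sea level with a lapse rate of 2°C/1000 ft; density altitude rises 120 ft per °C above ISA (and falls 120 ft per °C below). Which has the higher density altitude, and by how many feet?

Airport 1 by 52 ft

Airport 1: ISA temp = 5.6°C, deviation +4.4°C, DA = 4700 + 120 × 4.4 = 5228 ft.
Airport 2: ISA temp = 8.2°C, deviation +14.8°C, DA = 3400 + 120 × 14.8 = 5176 ft.
Airport 1 is higher by 5228 − 5176 = 52 ft.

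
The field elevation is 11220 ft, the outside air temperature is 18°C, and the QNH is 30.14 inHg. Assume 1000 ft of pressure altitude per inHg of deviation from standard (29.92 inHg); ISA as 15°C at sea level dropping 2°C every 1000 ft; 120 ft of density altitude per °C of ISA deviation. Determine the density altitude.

Pressure altitude = 11220 + (29.92 − 30.14) × 1000 = 11220 + (-220) = 11000 ft.
ISA temperature at 11000 ft = 15 − 2 × (11000/1000) = -7°C.
ISA deviation = 18 − (-7) = +25°C.
Density altitude = 11000 + 120 × (25) = 14000 ft.

14000 ft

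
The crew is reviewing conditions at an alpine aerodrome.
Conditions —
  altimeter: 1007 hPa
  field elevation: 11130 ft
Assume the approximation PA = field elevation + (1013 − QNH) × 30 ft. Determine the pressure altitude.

11310 ft

Pressure correction = (1013 − 1007) × 30 = +180 ft.
Pressure altitude = 11130 + (+180) = 11310 ft.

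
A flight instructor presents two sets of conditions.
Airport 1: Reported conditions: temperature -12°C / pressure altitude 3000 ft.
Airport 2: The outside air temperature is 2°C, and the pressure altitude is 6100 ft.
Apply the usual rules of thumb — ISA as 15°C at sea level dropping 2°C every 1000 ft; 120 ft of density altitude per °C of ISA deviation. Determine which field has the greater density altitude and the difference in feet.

Airport 2 by 5524 ft

Airport 1: ISA temp = 9°C, deviation -21°C, DA = 3000 + 120 × (-21) = 480 ft.
Airport 2: ISA temp = 2.8°C, deviation -0.8°C, DA = 6100 + 120 × (-0.8) = 6004 ft.
Airport 2 is higher by 6004 − 480 = 5524 ft.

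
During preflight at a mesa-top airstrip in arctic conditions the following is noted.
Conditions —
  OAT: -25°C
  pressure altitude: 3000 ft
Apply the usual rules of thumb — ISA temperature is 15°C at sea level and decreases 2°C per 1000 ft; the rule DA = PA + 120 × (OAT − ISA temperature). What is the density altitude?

ISA temperature at 3000 ft = 15 − 2 × (3000/1000) = 9°C.
ISA deviation = -25 − 9 = -34°C.
Density altitude = 3000 + 120 × (-34) = 3000 + (-4080) = -1080 ft.

-1080 ft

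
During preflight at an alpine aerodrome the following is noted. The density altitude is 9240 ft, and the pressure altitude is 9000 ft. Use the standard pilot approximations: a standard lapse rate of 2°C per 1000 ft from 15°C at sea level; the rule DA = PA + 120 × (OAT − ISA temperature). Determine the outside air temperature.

Density altitude − pressure altitude = 9240 − 9000 = +240 ft.
At 120 ft/°C that is an ISA deviation of 240/120 = +2°C.
ISA temperature at 9000 ft = 15 − 2 × (9000/1000) = -3°C.
OAT = ISA + deviation = -3 + (+2) = -1°C.

-1°C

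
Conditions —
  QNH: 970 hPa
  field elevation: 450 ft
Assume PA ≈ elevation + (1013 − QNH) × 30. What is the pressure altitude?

Pressure correction = (1013 − 970) × 30 = +1290 ft.
Pressure altitude = 450 + (+1290) = 1740 ft.

1740 ft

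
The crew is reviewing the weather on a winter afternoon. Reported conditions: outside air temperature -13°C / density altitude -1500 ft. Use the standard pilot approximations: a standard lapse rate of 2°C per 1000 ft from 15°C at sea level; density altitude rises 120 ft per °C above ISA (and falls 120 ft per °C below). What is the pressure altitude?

DA = PA + 120 × (OAT − (15 − 2·PA/1000)) = PA + 120·OAT − 1800 + 0.24·PA = 1.24·PA + 120·OAT − 1800.
So 1.24·PA = -1500 − 120 × (-13) + 1800 = 1860.
PA = 1860 / 1.24 = 1500 ft.

1500 ft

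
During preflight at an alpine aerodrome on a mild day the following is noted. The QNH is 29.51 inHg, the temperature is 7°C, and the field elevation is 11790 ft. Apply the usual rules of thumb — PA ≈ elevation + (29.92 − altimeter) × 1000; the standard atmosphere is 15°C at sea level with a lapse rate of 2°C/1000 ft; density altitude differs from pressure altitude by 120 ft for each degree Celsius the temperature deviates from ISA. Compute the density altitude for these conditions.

14168 ft

Pressure altitude = 11790 + (29.92 − 29.51) × 1000 = 11790 + (+410) = 12200 ft.
ISA temperature at 12200 ft = 15 − 2 × (12200/1000) = -9.4°C.
ISA deviation = 7 − (-9.4) = +16.4°C.
Density altitude = 12200 + 120 × (16.4) = 14168 ft.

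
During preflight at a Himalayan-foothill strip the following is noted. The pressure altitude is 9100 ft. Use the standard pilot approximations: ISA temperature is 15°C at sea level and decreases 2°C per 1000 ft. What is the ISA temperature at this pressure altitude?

-3.2°C

ISA temperature = 15 − 2 × (9100/1000) = 15 − 18.2 = -3.2°C.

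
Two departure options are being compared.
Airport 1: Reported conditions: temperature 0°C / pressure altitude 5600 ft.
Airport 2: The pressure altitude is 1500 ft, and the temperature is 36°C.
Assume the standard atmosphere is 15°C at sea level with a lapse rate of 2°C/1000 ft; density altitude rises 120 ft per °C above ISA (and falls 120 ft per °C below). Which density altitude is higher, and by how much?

Airport 1 by 764 ft

Airport 1: ISA temp = 3.8°C, deviation -3.8°C, DA = 5600 + 120 × (-3.8) = 5144 ft.
Airport 2: ISA temp = 12°C, deviation +24°C, DA = 1500 + 120 × 24 = 4380 ft.
Airport 1 is higher by 5144 − 4380 = 764 ft.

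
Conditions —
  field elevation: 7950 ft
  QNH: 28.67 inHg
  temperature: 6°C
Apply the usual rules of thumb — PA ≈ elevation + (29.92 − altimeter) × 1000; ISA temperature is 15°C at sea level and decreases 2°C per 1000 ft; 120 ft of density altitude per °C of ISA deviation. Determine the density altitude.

Pressure altitude = 7950 + (29.92 − 28.67) × 1000 = 7950 + (+1250) = 9200 ft.
ISA temperature at 9200 ft = 15 − 2 × (9200/1000) = -3.4°C.
ISA deviation = 6 − (-3.4) = +9.4°C.
Density altitude = 9200 + 120 × (9.4) = 10328 ft.

10328 ft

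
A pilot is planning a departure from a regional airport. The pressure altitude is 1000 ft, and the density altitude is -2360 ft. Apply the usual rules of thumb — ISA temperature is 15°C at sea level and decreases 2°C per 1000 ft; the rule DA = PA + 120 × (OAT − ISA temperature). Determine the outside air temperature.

Density altitude − pressure altitude = -2360 − 1000 = -3360 ft.
At 120 ft/°C that is an ISA deviation of -3360/120 = -28°C.
ISA temperature at 1000 ft = 15 − 2 × (1000/1000) = 13°C.
OAT = ISA + deviation = 13 + (-28) = -15°C.

-15°C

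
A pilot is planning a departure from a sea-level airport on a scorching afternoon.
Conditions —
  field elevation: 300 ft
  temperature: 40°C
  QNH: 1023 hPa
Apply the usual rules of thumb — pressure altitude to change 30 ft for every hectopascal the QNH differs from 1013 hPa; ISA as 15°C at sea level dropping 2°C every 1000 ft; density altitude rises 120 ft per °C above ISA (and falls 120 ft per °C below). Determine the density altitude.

3000 ft

Pressure altitude = 300 + (1013 − 1023) × 30 = 300 + (-300) = 0 ft.
ISA temperature at 0 ft = 15 − 2 × (0/1000) = 15°C.
ISA deviation = 40 − 15 = +25°C.
Density altitude = 0 + 120 × (25) = 3000 ft.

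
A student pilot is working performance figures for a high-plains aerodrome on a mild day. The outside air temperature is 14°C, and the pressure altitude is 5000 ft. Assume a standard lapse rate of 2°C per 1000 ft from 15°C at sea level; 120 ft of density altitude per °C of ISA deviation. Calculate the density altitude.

6080 ft

ISA temperature at 5000 ft = 15 − 2 × (5000/1000) = 5°C.
ISA deviation = 14 − 5 = +9°C.
Density altitude = 5000 + 120 × (9) = 5000 + (+1080) = 6080 ft.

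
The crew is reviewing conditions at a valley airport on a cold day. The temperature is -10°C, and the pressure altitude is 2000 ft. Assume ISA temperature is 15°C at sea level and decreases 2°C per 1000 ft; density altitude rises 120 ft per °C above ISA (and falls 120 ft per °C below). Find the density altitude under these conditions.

-520 ft

ISA temperature at 2000 ft = 15 − 2 × (2000/1000) = 11°C.
ISA deviation = -10 − 11 = -21°C.
Density altitude = 2000 + 120 × (-21) = 2000 + (-2520) = -520 ft.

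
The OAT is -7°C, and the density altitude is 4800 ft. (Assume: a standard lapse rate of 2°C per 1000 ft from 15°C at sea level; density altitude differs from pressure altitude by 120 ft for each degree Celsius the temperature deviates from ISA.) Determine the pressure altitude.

6000 ft

DA = PA + 120 × (OAT − (15 − 2·PA/1000)) = PA + 120·OAT − 1800 + 0.24·PA = 1.24·PA + 120·OAT − 1800.
So 1.24·PA = 4800 − 120 × (-7) + 1800 = 7440.
PA = 7440 / 1.24 = 6000 ft.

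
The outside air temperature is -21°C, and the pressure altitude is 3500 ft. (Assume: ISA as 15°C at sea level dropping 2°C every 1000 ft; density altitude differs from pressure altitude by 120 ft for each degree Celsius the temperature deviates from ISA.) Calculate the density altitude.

20 ft

ISA temperature at 3500 ft = 15 − 2 × (3500/1000) = 8°C.
ISA deviation = -21 − 8 = -29°C.
Density altitude = 3500 + 120 × (-29) = 3500 + (-3480) = 20 ft.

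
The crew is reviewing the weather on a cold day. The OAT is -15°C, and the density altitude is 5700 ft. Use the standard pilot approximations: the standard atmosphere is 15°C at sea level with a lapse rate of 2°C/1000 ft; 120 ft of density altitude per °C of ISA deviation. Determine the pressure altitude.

DA = PA + 120 × (OAT − (15 − 2·PA/1000)) = PA + 120·OAT − 1800 + 0.24·PA = 1.24·PA + 120·OAT − 1800.
So 1.24·PA = 5700 − 120 × (-15) + 1800 = 9300.
PA = 9300 / 1.24 = 7500 ft.

7500 ft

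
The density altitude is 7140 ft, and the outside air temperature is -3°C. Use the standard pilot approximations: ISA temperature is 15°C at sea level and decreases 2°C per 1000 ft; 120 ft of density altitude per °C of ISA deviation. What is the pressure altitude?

7500 ft

DA = PA + 120 × (OAT − (15 − 2·PA/1000)) = PA + 120·OAT − 1800 + 0.24·PA = 1.24·PA + 120·OAT − 1800.
So 1.24·PA = 7140 − 120 × (-3) + 1800 = 9300.
PA = 9300 / 1.24 = 7500 ft.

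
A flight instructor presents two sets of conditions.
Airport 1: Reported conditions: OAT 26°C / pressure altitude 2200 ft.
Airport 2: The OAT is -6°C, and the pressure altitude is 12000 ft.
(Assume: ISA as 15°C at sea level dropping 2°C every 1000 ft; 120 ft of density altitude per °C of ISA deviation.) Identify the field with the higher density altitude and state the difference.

Airport 1: ISA temp = 10.6°C, deviation +15.4°C, DA = 2200 + 120 × 15.4 = 4048 ft.
Airport 2: ISA temp = -9°C, deviation +3°C, DA = 12000 + 120 × 3 = 12360 ft.
Airport 2 is higher by 12360 − 4048 = 8312 ft.

Airport 2 by 8312 ft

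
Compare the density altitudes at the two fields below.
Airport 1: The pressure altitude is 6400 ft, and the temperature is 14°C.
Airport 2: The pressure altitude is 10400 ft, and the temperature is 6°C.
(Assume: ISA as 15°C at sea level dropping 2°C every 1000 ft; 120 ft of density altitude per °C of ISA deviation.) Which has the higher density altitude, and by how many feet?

Airport 1: ISA temp = 2.2°C, deviation +11.8°C, DA = 6400 + 120 × 11.8 = 7816 ft.
Airport 2: ISA temp = -5.8°C, deviation +11.8°C, DA = 10400 + 120 × 11.8 = 11816 ft.
Airport 2 is higher by 11816 − 7816 = 4000 ft.

Airport 2 by 4000 ft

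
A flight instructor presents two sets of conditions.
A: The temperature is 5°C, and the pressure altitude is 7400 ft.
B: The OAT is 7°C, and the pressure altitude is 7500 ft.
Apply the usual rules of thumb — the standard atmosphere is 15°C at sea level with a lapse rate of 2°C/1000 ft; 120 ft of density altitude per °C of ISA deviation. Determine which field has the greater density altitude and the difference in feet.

A: ISA temp = 0.2°C, deviation +4.8°C, DA = 7400 + 120 × 4.8 = 7976 ft.
B: ISA temp = 0°C, deviation +7°C, DA = 7500 + 120 × 7 = 8340 ft.
B is higher by 8340 − 7976 = 364 ft.

B by 364 ft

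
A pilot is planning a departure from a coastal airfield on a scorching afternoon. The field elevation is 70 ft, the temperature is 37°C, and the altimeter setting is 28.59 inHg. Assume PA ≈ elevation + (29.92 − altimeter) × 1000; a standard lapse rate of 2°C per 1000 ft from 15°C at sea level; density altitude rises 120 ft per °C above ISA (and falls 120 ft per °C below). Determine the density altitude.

Pressure altitude = 70 + (29.92 − 28.59) × 1000 = 70 + (+1330) = 1400 ft.
ISA temperature at 1400 ft = 15 − 2 × (1400/1000) = 12.2°C.
ISA deviation = 37 − 12.2 = +24.8°C.
Density altitude = 1400 + 120 × (24.8) = 4376 ft.

4376 ft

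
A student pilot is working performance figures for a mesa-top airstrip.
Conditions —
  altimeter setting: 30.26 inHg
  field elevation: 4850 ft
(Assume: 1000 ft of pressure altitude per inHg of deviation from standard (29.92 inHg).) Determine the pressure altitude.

4510 ft

Pressure correction = (29.92 − 30.26) × 1000 = -340 ft.
Pressure altitude = 4850 + (-340) = 4510 ft.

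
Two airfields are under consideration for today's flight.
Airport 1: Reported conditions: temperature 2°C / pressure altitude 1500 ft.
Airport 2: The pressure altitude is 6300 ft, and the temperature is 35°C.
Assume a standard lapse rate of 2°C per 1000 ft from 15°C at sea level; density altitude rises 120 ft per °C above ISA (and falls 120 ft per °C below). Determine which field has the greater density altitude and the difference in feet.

Airport 1: ISA temp = 12°C, deviation -10°C, DA = 1500 + 120 × (-10) = 300 ft.
Airport 2: ISA temp = 2.4°C, deviation +32.6°C, DA = 6300 + 120 × 32.6 = 10212 ft.
Airport 2 is higher by 10212 − 300 = 9912 ft.

Airport 2 by 9912 ft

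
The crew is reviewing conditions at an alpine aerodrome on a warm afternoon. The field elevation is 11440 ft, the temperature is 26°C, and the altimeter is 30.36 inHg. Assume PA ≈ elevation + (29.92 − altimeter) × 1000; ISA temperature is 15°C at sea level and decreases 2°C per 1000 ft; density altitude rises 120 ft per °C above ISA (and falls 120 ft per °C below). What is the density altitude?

14960 ft

Pressure altitude = 11440 + (29.92 − 30.36) × 1000 = 11440 + (-440) = 11000 ft.
ISA temperature at 11000 ft = 15 − 2 × (11000/1000) = -7°C.
ISA deviation = 26 − (-7) = +33°C.
Density altitude = 11000 + 120 × (33) = 14960 ft.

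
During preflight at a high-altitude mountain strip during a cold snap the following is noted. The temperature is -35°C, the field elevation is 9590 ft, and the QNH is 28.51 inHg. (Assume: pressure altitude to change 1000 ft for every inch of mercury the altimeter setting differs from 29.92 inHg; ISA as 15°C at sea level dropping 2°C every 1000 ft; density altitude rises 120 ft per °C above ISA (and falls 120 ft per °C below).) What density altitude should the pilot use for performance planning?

Pressure altitude = 9590 + (29.92 − 28.51) × 1000 = 9590 + (+1410) = 11000 ft.
ISA temperature at 11000 ft = 15 − 2 × (11000/1000) = -7°C.
ISA deviation = -35 − (-7) = -28°C.
Density altitude = 11000 + 120 × (-28) = 7640 ft.

7640 ft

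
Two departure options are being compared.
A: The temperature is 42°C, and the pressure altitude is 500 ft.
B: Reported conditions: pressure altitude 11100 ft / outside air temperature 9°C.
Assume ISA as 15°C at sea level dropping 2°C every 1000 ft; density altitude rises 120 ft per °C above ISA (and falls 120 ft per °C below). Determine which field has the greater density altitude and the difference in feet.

A: ISA temp = 14°C, deviation +28°C, DA = 500 + 120 × 28 = 3860 ft.
B: ISA temp = -7.2°C, deviation +16.2°C, DA = 11100 + 120 × 16.2 = 13044 ft.
B is higher by 13044 − 3860 = 9184 ft.

B by 9184 ft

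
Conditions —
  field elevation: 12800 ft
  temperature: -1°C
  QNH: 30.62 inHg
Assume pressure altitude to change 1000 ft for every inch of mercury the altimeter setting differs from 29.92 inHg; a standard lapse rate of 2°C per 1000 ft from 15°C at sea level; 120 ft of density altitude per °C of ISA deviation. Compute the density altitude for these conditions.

Pressure altitude = 12800 + (29.92 − 30.62) × 1000 = 12800 + (-700) = 12100 ft.
ISA temperature at 12100 ft = 15 − 2 × (12100/1000) = -9.2°C.
ISA deviation = -1 − (-9.2) = +8.2°C.
Density altitude = 12100 + 120 × (8.2) = 13084 ft.

13084 ft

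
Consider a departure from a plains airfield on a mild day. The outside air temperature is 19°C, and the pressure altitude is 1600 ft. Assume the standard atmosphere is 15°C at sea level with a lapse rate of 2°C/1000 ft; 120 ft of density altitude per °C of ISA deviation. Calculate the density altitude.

2464 ft

ISA temperature at 1600 ft = 15 − 2 × (1600/1000) = 11.8°C.
ISA deviation = 19 − 11.8 = +7.2°C.
Density altitude = 1600 + 120 × (7.2) = 1600 + (+864) = 2464 ft.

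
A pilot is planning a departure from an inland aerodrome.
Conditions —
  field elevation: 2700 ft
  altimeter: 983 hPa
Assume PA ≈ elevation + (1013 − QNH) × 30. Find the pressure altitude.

Pressure correction = (1013 − 983) × 30 = +900 ft.
Pressure altitude = 2700 + (+900) = 3600 ft.

3600 ft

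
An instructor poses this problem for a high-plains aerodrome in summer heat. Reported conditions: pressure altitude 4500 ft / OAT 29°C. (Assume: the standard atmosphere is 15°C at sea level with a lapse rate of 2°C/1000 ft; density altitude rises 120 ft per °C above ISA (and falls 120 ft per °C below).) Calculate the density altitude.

7260 ft

ISA temperature at 4500 ft = 15 − 2 × (4500/1000) = 6°C.
ISA deviation = 29 − 6 = +23°C.
Density altitude = 4500 + 120 × (23) = 4500 + (+2760) = 7260 ft.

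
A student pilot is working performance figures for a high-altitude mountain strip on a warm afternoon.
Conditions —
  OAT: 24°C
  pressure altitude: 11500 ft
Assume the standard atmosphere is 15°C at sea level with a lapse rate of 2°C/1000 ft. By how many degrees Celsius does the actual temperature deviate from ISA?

ISA temperature at 11500 ft = 15 − 2 × (11500/1000) = -8°C.
Deviation = OAT − ISA = 24 − (-8) = +32°C.

ISA+32°C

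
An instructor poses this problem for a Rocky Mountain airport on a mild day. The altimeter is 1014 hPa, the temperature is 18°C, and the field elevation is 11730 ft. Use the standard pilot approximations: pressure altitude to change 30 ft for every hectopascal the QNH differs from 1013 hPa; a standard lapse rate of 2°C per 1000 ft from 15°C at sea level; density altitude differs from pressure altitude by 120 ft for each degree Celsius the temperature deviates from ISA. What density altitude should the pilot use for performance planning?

Pressure altitude = 11730 + (1013 − 1014) × 30 = 11730 + (-30) = 11700 ft.
ISA temperature at 11700 ft = 15 − 2 × (11700/1000) = -8.4°C.
ISA deviation = 18 − (-8.4) = +26.4°C.
Density altitude = 11700 + 120 × (26.4) = 14868 ft.

14868 ft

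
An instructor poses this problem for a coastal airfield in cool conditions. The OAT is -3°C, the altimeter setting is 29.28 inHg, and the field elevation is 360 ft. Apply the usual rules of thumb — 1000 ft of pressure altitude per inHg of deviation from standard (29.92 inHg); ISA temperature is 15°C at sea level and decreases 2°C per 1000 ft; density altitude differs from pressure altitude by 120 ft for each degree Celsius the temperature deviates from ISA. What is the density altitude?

Pressure altitude = 360 + (29.92 − 29.28) × 1000 = 360 + (+640) = 1000 ft.
ISA temperature at 1000 ft = 15 − 2 × (1000/1000) = 13°C.
ISA deviation = -3 − 13 = -16°C.
Density altitude = 1000 + 120 × (-16) = -920 ft.

-920 ft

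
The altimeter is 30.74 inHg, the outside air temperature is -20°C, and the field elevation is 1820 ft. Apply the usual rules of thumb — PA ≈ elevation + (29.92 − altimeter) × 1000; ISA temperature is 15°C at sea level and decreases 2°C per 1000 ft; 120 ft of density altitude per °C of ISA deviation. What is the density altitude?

-2960 ft

Pressure altitude = 1820 + (29.92 − 30.74) × 1000 = 1820 + (-820) = 1000 ft.
ISA temperature at 1000 ft = 15 − 2 × (1000/1000) = 13°C.
ISA deviation = -20 − 13 = -33°C.
Density altitude = 1000 + 120 × (-33) = -2960 ft.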